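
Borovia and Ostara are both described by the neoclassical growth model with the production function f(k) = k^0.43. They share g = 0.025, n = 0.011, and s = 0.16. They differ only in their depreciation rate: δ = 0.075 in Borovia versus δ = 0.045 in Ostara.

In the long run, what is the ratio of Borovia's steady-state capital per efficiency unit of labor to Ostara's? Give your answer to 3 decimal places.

Steady-state k* = [s/(n + g + δ)]^(1/(1−α)), so the ratio is [ (s_B/(n + g + δ)_B) / (s_O/(n + g + δ)_O) ]^1.7544.
s_B/(n + g + δ)_B = 0.16/0.111 = 1.4414; s_O/(n + g + δ)_O = 0.16/0.081 = 1.9753.
Ratio = (1.4414/1.9753)^1.7544 = 0.7297^1.7544 ≈ 0.5753

ratio ≈ 0.575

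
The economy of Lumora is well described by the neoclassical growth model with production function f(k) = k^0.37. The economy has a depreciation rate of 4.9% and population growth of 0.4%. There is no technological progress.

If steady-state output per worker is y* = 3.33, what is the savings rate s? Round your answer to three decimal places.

s ≈ 0.411

At the steady state, Δk = 0, so s·k^α = (n + δ)·k.
Since y* = [s/(n + δ)]^(α/(1−α)), we have s/(n + δ) = (y*)^((1−α)/α) = 3.33^1.7027 = 7.7547.
Therefore s = 7.7547 × (n + δ) = 7.7547 × 0.053 = 0.4110.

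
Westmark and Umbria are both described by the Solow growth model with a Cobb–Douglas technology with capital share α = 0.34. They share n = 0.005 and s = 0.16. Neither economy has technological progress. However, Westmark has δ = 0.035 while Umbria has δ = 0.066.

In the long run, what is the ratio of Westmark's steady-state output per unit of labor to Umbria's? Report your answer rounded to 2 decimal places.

Steady-state y* = [s/(n + δ)]^(α/(1−α)), so the ratio is [ (s_W/(n + δ)_W) / (s_U/(n + δ)_U) ]^0.5152.
s_W/(n + δ)_W = 0.16/0.040 = 4.0000; s_U/(n + δ)_U = 0.16/0.071 = 2.2535.
Ratio = (4.0000/2.2535)^0.5152 = 1.7750^0.5152 ≈ 1.3440

y*_W / y*_U ≈ 1.34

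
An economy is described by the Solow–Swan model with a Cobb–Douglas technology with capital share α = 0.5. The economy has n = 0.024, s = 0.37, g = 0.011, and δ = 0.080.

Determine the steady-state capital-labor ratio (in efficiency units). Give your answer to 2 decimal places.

k* = 10.35

Steady state requires s·f(k) = (n + g + δ)·k, i.e. s·k^α = (n + g + δ)·k.
Rearranging, k^(1−α) = s / (n + g + δ).
k^0.5 = 0.37 / (0.024 + 0.011 + 0.080) = 0.37 / 0.115 = 3.2174
k* = 3.2174^(1/0.5) ≈ 10.3517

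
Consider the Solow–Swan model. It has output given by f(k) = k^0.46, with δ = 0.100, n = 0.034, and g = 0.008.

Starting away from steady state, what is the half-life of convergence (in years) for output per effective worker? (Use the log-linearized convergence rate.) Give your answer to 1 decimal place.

about 9.0 years

Near the steady state the convergence rate is λ = (1 − α)(n + g + δ).
λ = (1 − 0.46) × 0.142 = 0.54 × 0.142 = 0.07668
Half-life = ln 2 / λ = 0.6931 / 0.07668 ≈ 9.04 years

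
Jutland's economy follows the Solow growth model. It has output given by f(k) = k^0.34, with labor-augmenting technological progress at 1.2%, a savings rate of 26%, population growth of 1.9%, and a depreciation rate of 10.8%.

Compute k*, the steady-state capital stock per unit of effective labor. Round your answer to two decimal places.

k* ≈ 2.58

Steady state requires s·f(k) = (n + g + δ)·k, i.e. s·k^α = (n + g + δ)·k.
Rearranging, k^(1−α) = s / (n + g + δ).
k^0.66 = 0.26 / (0.019 + 0.012 + 0.108) = 0.26 / 0.139 = 1.8705
k* = 1.8705^(1/0.66) ≈ 2.5826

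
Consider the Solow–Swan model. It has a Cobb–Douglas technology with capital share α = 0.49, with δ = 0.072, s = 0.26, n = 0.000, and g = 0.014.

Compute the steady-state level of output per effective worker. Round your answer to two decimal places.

y* = 2.89

At the steady state, Δk = 0, so s·k^α = (n + g + δ)·k.
Dividing both sides by k: k^(1−α) = s / (n + g + δ).
k^0.51 = 0.26 / (0.000 + 0.014 + 0.072) = 0.26 / 0.086 = 3.0233
k* = 3.0233^(1/0.51) ≈ 8.7523
y* = (k*)^α = 8.7523^0.49 ≈ 2.8949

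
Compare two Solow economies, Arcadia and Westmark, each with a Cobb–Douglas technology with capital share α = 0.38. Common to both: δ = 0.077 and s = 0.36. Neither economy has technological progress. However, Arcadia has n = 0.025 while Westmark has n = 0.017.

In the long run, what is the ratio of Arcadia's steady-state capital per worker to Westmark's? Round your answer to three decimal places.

Steady-state k* = [s/(n + δ)]^(1/(1−α)), so the ratio is [ (s_A/(n + δ)_A) / (s_W/(n + δ)_W) ]^1.6129.
s_A/(n + δ)_A = 0.36/0.102 = 3.5294; s_W/(n + δ)_W = 0.36/0.094 = 3.8298.
Ratio = (3.5294/3.8298)^1.6129 = 0.9216^1.6129 ≈ 0.8766

k*_A / k*_W ≈ 0.877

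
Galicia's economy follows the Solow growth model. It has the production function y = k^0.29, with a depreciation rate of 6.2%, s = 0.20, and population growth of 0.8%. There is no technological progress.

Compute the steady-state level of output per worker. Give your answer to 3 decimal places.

y* = 1.535

At the steady state, Δk = 0, so s·k^α = (n + δ)·k.
Dividing both sides by k: k^(1−α) = s / (n + δ).
k^0.71 = 0.20 / (0.008 + 0.062) = 0.20 / 0.070 = 2.8571
k* = 2.8571^(1/0.71) ≈ 4.3868
y* = (k*)^α = 4.3868^0.29 ≈ 1.5354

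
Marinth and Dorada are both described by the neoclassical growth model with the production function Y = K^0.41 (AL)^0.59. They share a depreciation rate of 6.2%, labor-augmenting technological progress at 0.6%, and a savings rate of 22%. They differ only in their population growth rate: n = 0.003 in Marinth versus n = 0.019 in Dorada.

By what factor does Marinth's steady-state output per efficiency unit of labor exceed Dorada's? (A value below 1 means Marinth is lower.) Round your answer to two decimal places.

Steady-state y* = [s/(n + g + δ)]^(α/(1−α)), so the ratio is [ (s_M/(n + g + δ)_M) / (s_D/(n + g + δ)_D) ]^0.6949.
s_M/(n + g + δ)_M = 0.22/0.071 = 3.0986; s_D/(n + g + δ)_D = 0.22/0.087 = 2.5287.
Ratio = (3.0986/2.5287)^0.6949 = 1.2254^0.6949 ≈ 1.1517

ratio ≈ 1.15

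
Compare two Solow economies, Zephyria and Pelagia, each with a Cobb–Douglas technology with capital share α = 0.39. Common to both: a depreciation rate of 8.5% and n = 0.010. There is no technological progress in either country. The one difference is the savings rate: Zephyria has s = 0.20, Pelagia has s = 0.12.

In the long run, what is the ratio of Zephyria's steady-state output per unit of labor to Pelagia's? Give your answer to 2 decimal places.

Steady-state y* = [s/(n + δ)]^(α/(1−α)), so the ratio is [ (s_Z/(n + δ)_Z) / (s_P/(n + δ)_P) ]^0.6393.
s_Z/(n + δ)_Z = 0.20/0.095 = 2.1053; s_P/(n + δ)_P = 0.12/0.095 = 1.2632.
Ratio = (2.1053/1.2632)^0.6393 = 1.6666^0.6393 ≈ 1.3862

y*_Z / y*_P ≈ 1.39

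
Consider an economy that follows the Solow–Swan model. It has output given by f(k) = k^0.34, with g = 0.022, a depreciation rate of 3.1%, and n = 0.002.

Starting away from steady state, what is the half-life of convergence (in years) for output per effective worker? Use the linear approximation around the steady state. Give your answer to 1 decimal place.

half-life ≈ 19.1 years

Near the steady state the convergence rate is λ = (1 − α)(n + g + δ).
λ = (1 − 0.34) × 0.055 = 0.66 × 0.055 = 0.0363
Half-life = ln 2 / λ = 0.6931 / 0.0363 ≈ 19.09 years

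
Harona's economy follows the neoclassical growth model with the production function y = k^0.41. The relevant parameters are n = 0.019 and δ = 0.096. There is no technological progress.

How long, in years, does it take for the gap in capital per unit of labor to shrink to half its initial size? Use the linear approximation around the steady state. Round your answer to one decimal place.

Near the steady state the convergence rate is λ = (1 − α)(n + δ).
λ = (1 − 0.41) × 0.115 = 0.59 × 0.115 = 0.06785
Half-life = ln 2 / λ = 0.6931 / 0.06785 ≈ 10.22 years

t_½ ≈ 10.2 years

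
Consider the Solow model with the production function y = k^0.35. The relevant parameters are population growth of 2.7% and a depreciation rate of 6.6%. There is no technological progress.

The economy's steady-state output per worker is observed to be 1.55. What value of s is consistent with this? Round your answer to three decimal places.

s ≈ 0.210

At the steady state, Δk = 0, so s·k^α = (n + δ)·k.
Since y* = [s/(n + δ)]^(α/(1−α)), we have s/(n + δ) = (y*)^((1−α)/α) = 1.55^1.8571 = 2.2567.
Therefore s = 2.2567 × (n + δ) = 2.2567 × 0.093 = 0.2099.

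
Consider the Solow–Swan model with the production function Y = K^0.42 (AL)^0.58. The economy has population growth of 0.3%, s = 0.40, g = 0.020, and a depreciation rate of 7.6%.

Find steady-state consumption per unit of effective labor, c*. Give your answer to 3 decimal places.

At the steady state, Δk = 0, so s·k^α = (n + g + δ)·k.
Rearranging, k^(1−α) = s / (n + g + δ).
k^0.58 = 0.40 / (0.003 + 0.020 + 0.076) = 0.40 / 0.099 = 4.0404
k* = 4.0404^(1/0.58) ≈ 11.1060
y* = (k*)^α = 11.1060^0.42 ≈ 2.7487
c* = (1 − s)·y* = (1 − 0.40) × 2.7487 ≈ 1.6492

c* ≈ 1.649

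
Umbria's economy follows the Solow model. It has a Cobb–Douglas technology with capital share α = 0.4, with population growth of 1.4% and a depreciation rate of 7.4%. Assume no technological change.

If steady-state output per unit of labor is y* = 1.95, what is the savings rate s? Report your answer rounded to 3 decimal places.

In steady state, investment equals break-even investment: s·k^α = (n + δ)·k.
Since y* = [s/(n + δ)]^(α/(1−α)), we have s/(n + δ) = (y*)^((1−α)/α) = 1.95^1.5 = 2.7230.
Therefore s = 2.7230 × (n + δ) = 2.7230 × 0.088 = 0.2396.

s ≈ 0.240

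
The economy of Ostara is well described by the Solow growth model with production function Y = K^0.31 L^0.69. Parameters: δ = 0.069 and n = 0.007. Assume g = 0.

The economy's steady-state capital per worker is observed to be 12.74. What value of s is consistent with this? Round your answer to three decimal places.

s ≈ 0.440

Steady state requires s·f(k) = (n + δ)·k, i.e. s·k^α = (n + δ)·k.
So s / (n + δ) = (k*)^(1−α) = 12.74^0.69 = 5.7885.
Therefore s = 5.7885 × (n + δ) = 5.7885 × 0.076 = 0.4399.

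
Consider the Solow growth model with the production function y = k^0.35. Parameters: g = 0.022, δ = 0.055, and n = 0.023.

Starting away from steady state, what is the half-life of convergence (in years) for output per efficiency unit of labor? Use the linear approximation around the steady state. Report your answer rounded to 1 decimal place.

about 10.7 years

Near the steady state the convergence rate is λ = (1 − α)(n + g + δ).
λ = (1 − 0.35) × 0.100 = 0.65 × 0.100 = 0.0650
Half-life = ln 2 / λ = 0.6931 / 0.0650 ≈ 10.66 years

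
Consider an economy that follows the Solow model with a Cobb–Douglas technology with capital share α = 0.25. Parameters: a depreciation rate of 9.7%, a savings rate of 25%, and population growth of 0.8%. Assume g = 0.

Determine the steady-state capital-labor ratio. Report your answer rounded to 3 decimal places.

k* ≈ 3.179

At the steady state, Δk = 0, so s·k^α = (n + δ)·k.
Rearranging, k^(1−α) = s / (n + δ).
k^0.75 = 0.25 / (0.008 + 0.097) = 0.25 / 0.105 = 2.3810
k* = 2.3810^(1/0.75) ≈ 3.1794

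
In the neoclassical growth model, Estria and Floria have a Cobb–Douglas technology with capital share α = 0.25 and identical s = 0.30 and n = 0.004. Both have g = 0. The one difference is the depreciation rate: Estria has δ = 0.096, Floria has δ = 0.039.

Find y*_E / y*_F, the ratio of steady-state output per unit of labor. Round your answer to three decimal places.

ratio ≈ 0.755

Steady-state y* = [s/(n + δ)]^(α/(1−α)), so the ratio is [ (s_E/(n + δ)_E) / (s_F/(n + δ)_F) ]^0.3333.
s_E/(n + δ)_E = 0.30/0.100 = 3.0000; s_F/(n + δ)_F = 0.30/0.043 = 6.9767.
Ratio = (3.0000/6.9767)^0.3333 = 0.4300^0.3333 ≈ 0.7548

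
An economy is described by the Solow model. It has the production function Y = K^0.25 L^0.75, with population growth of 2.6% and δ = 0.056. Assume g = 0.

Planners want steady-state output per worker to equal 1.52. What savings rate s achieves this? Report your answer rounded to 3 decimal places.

In steady state, investment equals break-even investment: s·k^α = (n + δ)·k.
Since y* = [s/(n + δ)]^(α/(1−α)), we have s/(n + δ) = (y*)^((1−α)/α) = 1.52^3 = 3.5118.
Therefore s = 3.5118 × (n + δ) = 3.5118 × 0.082 = 0.2880.

s ≈ 0.288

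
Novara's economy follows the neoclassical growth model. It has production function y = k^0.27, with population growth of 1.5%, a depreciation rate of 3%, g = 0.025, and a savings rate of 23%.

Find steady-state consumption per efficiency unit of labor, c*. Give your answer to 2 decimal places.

c* ≈ 1.20

At the steady state, Δk = 0, so s·k^α = (n + g + δ)·k.
Rearranging, k^(1−α) = s / (n + g + δ).
k^0.73 = 0.23 / (0.015 + 0.025 + 0.030) = 0.23 / 0.070 = 3.2857
k* = 3.2857^(1/0.73) ≈ 5.1016
y* = (k*)^α = 5.1016^0.27 ≈ 1.5527
c* = (1 − s)·y* = (1 − 0.23) × 1.5527 ≈ 1.1956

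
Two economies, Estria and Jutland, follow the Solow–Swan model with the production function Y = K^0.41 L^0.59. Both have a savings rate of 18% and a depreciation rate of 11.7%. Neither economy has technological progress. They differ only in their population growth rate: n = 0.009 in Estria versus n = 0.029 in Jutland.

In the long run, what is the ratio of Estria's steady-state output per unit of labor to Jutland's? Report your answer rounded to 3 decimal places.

Steady-state y* = [s/(n + δ)]^(α/(1−α)), so the ratio is [ (s_E/(n + δ)_E) / (s_J/(n + δ)_J) ]^0.6949.
s_E/(n + δ)_E = 0.18/0.126 = 1.4286; s_J/(n + δ)_J = 0.18/0.146 = 1.2329.
Ratio = (1.4286/1.2329)^0.6949 = 1.1587^0.6949 ≈ 1.1078

ratio ≈ 1.108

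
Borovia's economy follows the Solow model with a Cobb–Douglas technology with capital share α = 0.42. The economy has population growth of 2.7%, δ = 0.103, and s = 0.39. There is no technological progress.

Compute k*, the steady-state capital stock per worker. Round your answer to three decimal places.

k* ≈ 6.647

At the steady state, Δk = 0, so s·k^α = (n + δ)·k.
Rearranging, k^(1−α) = s / (n + δ).
k^0.58 = 0.39 / (0.027 + 0.103) = 0.39 / 0.130 = 3.0000
k* = 3.0000^(1/0.58) ≈ 6.6470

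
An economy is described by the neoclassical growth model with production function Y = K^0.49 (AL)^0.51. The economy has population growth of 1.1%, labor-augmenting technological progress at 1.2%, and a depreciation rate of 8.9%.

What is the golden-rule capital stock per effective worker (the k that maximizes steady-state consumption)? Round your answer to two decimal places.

The golden rule sets f'(k) = n + g + δ, i.e. α·k^(α−1) = n + g + δ.
So k^(1−α) = α / (n + g + δ) = 0.49 / 0.112 = 4.3750.
k_gold = 4.3750^(1/0.51) ≈ 18.0642

k_gold ≈ 18.06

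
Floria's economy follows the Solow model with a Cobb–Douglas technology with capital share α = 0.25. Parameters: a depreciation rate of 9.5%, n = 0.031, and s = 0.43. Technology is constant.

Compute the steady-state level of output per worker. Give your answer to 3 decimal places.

At the steady state, Δk = 0, so s·k^α = (n + δ)·k.
Dividing both sides by k: k^(1−α) = s / (n + δ).
k^0.75 = 0.43 / (0.031 + 0.095) = 0.43 / 0.126 = 3.4127
k* = 3.4127^(1/0.75) ≈ 5.1380
y* = (k*)^α = 5.1380^0.25 ≈ 1.5056

y* = 1.506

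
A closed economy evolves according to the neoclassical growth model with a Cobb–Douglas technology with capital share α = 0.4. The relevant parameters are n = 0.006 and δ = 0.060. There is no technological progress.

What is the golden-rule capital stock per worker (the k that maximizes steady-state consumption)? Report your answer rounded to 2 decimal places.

k_gold ≈ 20.15

The golden rule sets f'(k) = n + δ, i.e. α·k^(α−1) = n + δ.
So k^(1−α) = α / (n + δ) = 0.4 / 0.066 = 6.0606.
k_gold = 6.0606^(1/0.6) ≈ 20.1462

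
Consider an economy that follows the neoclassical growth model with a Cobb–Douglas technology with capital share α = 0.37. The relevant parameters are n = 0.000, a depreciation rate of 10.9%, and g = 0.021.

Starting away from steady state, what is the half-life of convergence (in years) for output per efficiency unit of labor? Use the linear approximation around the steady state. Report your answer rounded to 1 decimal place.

Near the steady state the convergence rate is λ = (1 − α)(n + g + δ).
λ = (1 − 0.37) × 0.130 = 0.63 × 0.130 = 0.0819
Half-life = ln 2 / λ = 0.6931 / 0.0819 ≈ 8.46 years

about 8.5 years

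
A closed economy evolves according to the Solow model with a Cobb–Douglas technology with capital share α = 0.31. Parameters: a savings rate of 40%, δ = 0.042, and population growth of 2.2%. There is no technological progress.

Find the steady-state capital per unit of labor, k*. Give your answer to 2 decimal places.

In steady state, investment equals break-even investment: s·k^α = (n + δ)·k.
Rearranging, k^(1−α) = s / (n + δ).
k^0.69 = 0.40 / (0.022 + 0.042) = 0.40 / 0.064 = 6.2500
k* = 6.2500^(1/0.69) ≈ 14.2380

k* ≈ 14.24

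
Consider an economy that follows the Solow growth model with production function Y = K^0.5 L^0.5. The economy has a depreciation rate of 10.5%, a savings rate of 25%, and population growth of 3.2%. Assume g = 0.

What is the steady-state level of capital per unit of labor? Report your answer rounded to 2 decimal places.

Steady state requires s·f(k) = (n + δ)·k, i.e. s·k^α = (n + δ)·k.
Rearranging, k^(1−α) = s / (n + δ).
k^0.5 = 0.25 / (0.032 + 0.105) = 0.25 / 0.137 = 1.8248
k* = 1.8248^(1/0.5) ≈ 3.3299

k* = 3.33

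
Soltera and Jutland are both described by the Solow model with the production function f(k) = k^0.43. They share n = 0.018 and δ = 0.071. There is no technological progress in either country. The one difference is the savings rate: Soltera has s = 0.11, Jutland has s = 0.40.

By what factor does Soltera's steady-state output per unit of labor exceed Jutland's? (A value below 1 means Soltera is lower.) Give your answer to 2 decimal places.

y*_S / y*_J ≈ 0.38

Steady-state y* = [s/(n + δ)]^(α/(1−α)), so the ratio is [ (s_S/(n + δ)_S) / (s_J/(n + δ)_J) ]^0.7544.
s_S/(n + δ)_S = 0.11/0.089 = 1.2360; s_J/(n + δ)_J = 0.40/0.089 = 4.4944.
Ratio = (1.2360/4.4944)^0.7544 = 0.2750^0.7544 ≈ 0.3776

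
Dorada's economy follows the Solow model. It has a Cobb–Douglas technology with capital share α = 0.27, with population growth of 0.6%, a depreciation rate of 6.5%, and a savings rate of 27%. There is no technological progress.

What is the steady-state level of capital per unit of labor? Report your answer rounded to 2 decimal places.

Steady state requires s·f(k) = (n + δ)·k, i.e. s·k^α = (n + δ)·k.
Rearranging, k^(1−α) = s / (n + δ).
k^0.73 = 0.27 / (0.006 + 0.065) = 0.27 / 0.071 = 3.8028
k* = 3.8028^(1/0.73) ≈ 6.2325

k* ≈ 6.23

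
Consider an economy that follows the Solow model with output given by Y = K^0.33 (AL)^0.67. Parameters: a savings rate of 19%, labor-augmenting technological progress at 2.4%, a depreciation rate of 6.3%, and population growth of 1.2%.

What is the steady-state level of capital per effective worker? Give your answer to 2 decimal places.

k* ≈ 2.65

In steady state, investment equals break-even investment: s·k^α = (n + g + δ)·k.
Dividing both sides by k: k^(1−α) = s / (n + g + δ).
k^0.67 = 0.19 / (0.012 + 0.024 + 0.063) = 0.19 / 0.099 = 1.9192
k* = 1.9192^(1/0.67) ≈ 2.6459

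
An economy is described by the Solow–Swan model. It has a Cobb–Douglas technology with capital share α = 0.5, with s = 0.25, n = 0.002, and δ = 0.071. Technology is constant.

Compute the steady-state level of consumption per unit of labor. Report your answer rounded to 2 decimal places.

c* ≈ 2.57

Steady state requires s·f(k) = (n + δ)·k, i.e. s·k^α = (n + δ)·k.
Rearranging, k^(1−α) = s / (n + δ).
k^0.5 = 0.25 / (0.002 + 0.071) = 0.25 / 0.073 = 3.4247
k* = 3.4247^(1/0.5) ≈ 11.7286
y* = (k*)^α = 11.7286^0.5 ≈ 3.4247
c* = (1 − s)·y* = (1 − 0.25) × 3.4247 ≈ 2.5685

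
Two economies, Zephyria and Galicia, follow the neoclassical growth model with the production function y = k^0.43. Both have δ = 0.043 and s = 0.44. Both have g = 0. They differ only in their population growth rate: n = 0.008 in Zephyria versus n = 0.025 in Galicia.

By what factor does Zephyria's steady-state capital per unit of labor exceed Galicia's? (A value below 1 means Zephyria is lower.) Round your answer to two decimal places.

ratio ≈ 1.66

Steady-state k* = [s/(n + δ)]^(1/(1−α)), so the ratio is [ (s_Z/(n + δ)_Z) / (s_G/(n + δ)_G) ]^1.7544.
s_Z/(n + δ)_Z = 0.44/0.051 = 8.6275; s_G/(n + δ)_G = 0.44/0.068 = 6.4706.
Ratio = (8.6275/6.4706)^1.7544 = 1.3333^1.7544 ≈ 1.6564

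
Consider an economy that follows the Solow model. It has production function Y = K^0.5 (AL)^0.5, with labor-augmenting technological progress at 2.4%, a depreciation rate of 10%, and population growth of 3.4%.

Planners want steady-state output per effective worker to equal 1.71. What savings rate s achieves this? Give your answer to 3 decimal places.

s ≈ 0.270

In steady state, investment equals break-even investment: s·k^α = (n + g + δ)·k.
Since y* = [s/(n + g + δ)]^(α/(1−α)), we have s/(n + g + δ) = (y*)^((1−α)/α) = 1.71^1 = 1.7100.
Therefore s = 1.7100 × (n + g + δ) = 1.7100 × 0.158 = 0.2702.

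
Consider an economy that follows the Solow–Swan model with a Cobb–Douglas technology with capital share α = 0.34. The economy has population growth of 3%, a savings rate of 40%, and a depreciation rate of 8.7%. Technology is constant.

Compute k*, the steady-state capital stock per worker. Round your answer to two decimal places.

k* ≈ 6.44

Steady state requires s·f(k) = (n + δ)·k, i.e. s·k^α = (n + δ)·k.
Dividing both sides by k: k^(1−α) = s / (n + δ).
k^0.66 = 0.40 / (0.030 + 0.087) = 0.40 / 0.117 = 3.4188
k* = 3.4188^(1/0.66) ≈ 6.4402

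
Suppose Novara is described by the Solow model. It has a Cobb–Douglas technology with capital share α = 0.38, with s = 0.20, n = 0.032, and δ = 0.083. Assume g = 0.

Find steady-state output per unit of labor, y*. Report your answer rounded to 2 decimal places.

Steady state requires s·f(k) = (n + δ)·k, i.e. s·k^α = (n + δ)·k.
Dividing both sides by k: k^(1−α) = s / (n + δ).
k^0.62 = 0.20 / (0.032 + 0.083) = 0.20 / 0.115 = 1.7391
k* = 1.7391^(1/0.62) ≈ 2.4413
y* = (k*)^α = 2.4413^0.38 ≈ 1.4038

y* ≈ 1.40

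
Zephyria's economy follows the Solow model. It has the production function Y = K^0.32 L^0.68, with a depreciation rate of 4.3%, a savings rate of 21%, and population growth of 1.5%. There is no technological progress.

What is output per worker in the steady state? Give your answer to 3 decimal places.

Steady state requires s·f(k) = (n + δ)·k, i.e. s·k^α = (n + δ)·k.
Rearranging, k^(1−α) = s / (n + δ).
k^0.68 = 0.21 / (0.015 + 0.043) = 0.21 / 0.058 = 3.6207
k* = 3.6207^(1/0.68) ≈ 6.6337
y* = (k*)^α = 6.6337^0.32 ≈ 1.8322

y* ≈ 1.832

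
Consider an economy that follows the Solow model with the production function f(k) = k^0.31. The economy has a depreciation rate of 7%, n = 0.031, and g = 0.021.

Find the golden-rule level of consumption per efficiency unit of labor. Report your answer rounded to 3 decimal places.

At the golden rule, f'(k) = n + g + δ, so α·k^(α−1) = n + g + δ and k_gold = (α/(n + g + δ))^(1/(1−α)).
k_gold = (0.31/0.122)^(1/0.69) = 2.5410^1.4493 ≈ 3.8634
c_gold = f(k_gold) − (n + g + δ)·k_gold = 1.5204 − 0.122×3.8634 ≈ 1.0491

c_gold ≈ 1.049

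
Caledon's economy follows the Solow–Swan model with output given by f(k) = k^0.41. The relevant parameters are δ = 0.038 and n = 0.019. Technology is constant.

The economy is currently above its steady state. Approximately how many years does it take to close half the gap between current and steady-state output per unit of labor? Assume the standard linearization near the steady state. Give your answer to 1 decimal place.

Near the steady state the convergence rate is λ = (1 − α)(n + δ).
λ = (1 − 0.41) × 0.057 = 0.59 × 0.057 = 0.03363
Half-life = ln 2 / λ = 0.6931 / 0.03363 ≈ 20.61 years

half-life ≈ 20.6 years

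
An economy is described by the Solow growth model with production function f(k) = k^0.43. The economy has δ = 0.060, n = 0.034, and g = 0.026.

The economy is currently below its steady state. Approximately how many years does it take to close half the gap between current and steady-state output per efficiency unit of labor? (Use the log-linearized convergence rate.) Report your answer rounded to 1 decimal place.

Near the steady state the convergence rate is λ = (1 − α)(n + g + δ).
λ = (1 − 0.43) × 0.120 = 0.57 × 0.120 = 0.0684
Half-life = ln 2 / λ = 0.6931 / 0.0684 ≈ 10.13 years

about 10.1 years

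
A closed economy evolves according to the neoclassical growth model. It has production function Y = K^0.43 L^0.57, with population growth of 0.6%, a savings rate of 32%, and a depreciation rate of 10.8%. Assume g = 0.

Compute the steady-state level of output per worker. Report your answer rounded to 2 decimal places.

At the steady state, Δk = 0, so s·k^α = (n + δ)·k.
Dividing both sides by k: k^(1−α) = s / (n + δ).
k^0.57 = 0.32 / (0.006 + 0.108) = 0.32 / 0.114 = 2.8070
k* = 2.8070^(1/0.57) ≈ 6.1149
y* = (k*)^α = 6.1149^0.43 ≈ 2.1784

y* = 2.18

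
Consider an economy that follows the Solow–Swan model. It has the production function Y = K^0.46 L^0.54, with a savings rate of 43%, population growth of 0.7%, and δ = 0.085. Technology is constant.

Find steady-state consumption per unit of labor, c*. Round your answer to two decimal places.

At the steady state, Δk = 0, so s·k^α = (n + δ)·k.
Rearranging, k^(1−α) = s / (n + δ).
k^0.54 = 0.43 / (0.007 + 0.085) = 0.43 / 0.092 = 4.6739
k* = 4.6739^(1/0.54) ≈ 17.3839
y* = (k*)^α = 17.3839^0.46 ≈ 3.7194
c* = (1 − s)·y* = (1 − 0.43) × 3.7194 ≈ 2.1201

c* = 2.12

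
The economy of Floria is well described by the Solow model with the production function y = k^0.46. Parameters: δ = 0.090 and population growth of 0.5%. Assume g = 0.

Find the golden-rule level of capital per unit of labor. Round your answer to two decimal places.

k_gold ≈ 18.56

The golden rule sets f'(k) = n + δ, i.e. α·k^(α−1) = n + δ.
So k^(1−α) = α / (n + δ) = 0.46 / 0.095 = 4.8421.
k_gold = 4.8421^(1/0.54) ≈ 18.5601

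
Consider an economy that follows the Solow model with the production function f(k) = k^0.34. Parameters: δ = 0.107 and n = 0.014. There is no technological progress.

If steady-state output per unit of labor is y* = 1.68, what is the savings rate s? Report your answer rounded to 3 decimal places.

s ≈ 0.331

At the steady state, Δk = 0, so s·k^α = (n + δ)·k.
Since y* = [s/(n + δ)]^(α/(1−α)), we have s/(n + δ) = (y*)^((1−α)/α) = 1.68^1.9412 = 2.7376.
Therefore s = 2.7376 × (n + δ) = 2.7376 × 0.121 = 0.3312.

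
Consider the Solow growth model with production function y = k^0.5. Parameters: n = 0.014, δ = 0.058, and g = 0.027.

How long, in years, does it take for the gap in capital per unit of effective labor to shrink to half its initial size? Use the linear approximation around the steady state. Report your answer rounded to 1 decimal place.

half-life ≈ 14.0 years

Near the steady state the convergence rate is λ = (1 − α)(n + g + δ).
λ = (1 − 0.5) × 0.099 = 0.5 × 0.099 = 0.0495
Half-life = ln 2 / λ = 0.6931 / 0.0495 ≈ 14.00 years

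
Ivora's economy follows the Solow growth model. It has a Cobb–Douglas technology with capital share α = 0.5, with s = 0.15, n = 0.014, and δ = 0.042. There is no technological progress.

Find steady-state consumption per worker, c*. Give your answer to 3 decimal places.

c* = 2.277

At the steady state, Δk = 0, so s·k^α = (n + δ)·k.
Dividing both sides by k: k^(1−α) = s / (n + δ).
k^0.5 = 0.15 / (0.014 + 0.042) = 0.15 / 0.056 = 2.6786
k* = 2.6786^(1/0.5) ≈ 7.1749
y* = (k*)^α = 7.1749^0.5 ≈ 2.6786
c* = (1 − s)·y* = (1 − 0.15) × 2.6786 ≈ 2.2768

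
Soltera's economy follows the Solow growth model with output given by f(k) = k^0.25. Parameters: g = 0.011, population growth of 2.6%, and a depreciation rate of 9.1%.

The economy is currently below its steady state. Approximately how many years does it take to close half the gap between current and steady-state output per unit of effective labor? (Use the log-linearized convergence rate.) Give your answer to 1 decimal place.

Near the steady state the convergence rate is λ = (1 − α)(n + g + δ).
λ = (1 − 0.25) × 0.128 = 0.75 × 0.128 = 0.0960
Half-life = ln 2 / λ = 0.6931 / 0.0960 ≈ 7.22 years

t_½ ≈ 7.2 years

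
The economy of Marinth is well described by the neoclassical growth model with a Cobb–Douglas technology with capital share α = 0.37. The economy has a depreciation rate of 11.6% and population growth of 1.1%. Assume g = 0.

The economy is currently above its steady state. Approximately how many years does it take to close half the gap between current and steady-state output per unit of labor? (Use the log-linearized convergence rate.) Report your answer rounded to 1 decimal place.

about 8.7 years

Near the steady state the convergence rate is λ = (1 − α)(n + δ).
λ = (1 − 0.37) × 0.127 = 0.63 × 0.127 = 0.08001
Half-life = ln 2 / λ = 0.6931 / 0.08001 ≈ 8.66 years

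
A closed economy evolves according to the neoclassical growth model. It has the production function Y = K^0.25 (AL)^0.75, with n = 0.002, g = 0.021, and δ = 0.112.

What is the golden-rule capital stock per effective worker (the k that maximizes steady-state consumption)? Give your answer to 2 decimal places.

k_gold ≈ 2.27

The golden rule sets f'(k) = n + g + δ, i.e. α·k^(α−1) = n + g + δ.
So k^(1−α) = α / (n + g + δ) = 0.25 / 0.135 = 1.8519.
k_gold = 1.8519^(1/0.75) ≈ 2.2742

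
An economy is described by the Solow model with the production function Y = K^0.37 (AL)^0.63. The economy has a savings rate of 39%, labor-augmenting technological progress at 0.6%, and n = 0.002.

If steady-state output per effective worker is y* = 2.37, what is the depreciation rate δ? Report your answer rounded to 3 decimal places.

δ ≈ 0.082

At the steady state, Δk = 0, so s·k^α = (n + g + δ)·k.
Since y* = [s/(n + g + δ)]^(α/(1−α)), we have s/(n + g + δ) = (y*)^((1−α)/α) = 2.37^1.7027 = 4.3459.
Therefore n + g + δ = s / 4.3459 = 0.39 / 4.3459 = 0.0897, so δ = 0.0897 − 0.008 = 0.0817.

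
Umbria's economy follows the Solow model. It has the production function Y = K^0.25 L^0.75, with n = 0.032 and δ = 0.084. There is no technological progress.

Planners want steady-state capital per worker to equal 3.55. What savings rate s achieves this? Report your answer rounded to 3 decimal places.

s ≈ 0.300

Steady state requires s·f(k) = (n + δ)·k, i.e. s·k^α = (n + δ)·k.
So s / (n + δ) = (k*)^(1−α) = 3.55^0.75 = 2.5863.
Therefore s = 2.5863 × (n + δ) = 2.5863 × 0.116 = 0.3000.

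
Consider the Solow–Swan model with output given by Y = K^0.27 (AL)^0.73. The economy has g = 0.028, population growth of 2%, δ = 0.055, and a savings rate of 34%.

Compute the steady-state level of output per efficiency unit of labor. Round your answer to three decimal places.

y* = 1.555

At the steady state, Δk = 0, so s·k^α = (n + g + δ)·k.
Rearranging, k^(1−α) = s / (n + g + δ).
k^0.73 = 0.34 / (0.020 + 0.028 + 0.055) = 0.34 / 0.103 = 3.3010
k* = 3.3010^(1/0.73) ≈ 5.1342
y* = (k*)^α = 5.1342^0.27 ≈ 1.5553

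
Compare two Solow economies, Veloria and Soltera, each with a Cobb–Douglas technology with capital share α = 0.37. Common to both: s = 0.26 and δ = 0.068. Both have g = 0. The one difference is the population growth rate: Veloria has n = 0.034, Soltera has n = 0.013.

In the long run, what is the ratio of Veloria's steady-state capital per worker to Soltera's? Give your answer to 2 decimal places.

k*_V / k*_S ≈ 0.69

Steady-state k* = [s/(n + δ)]^(1/(1−α)), so the ratio is [ (s_V/(n + δ)_V) / (s_S/(n + δ)_S) ]^1.5873.
s_V/(n + δ)_V = 0.26/0.102 = 2.5490; s_S/(n + δ)_S = 0.26/0.081 = 3.2099.
Ratio = (2.5490/3.2099)^1.5873 = 0.7941^1.5873 ≈ 0.6935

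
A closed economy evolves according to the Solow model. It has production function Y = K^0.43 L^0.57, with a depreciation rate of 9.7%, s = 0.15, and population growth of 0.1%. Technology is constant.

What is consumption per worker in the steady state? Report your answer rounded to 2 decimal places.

At the steady state, Δk = 0, so s·k^α = (n + δ)·k.
Dividing both sides by k: k^(1−α) = s / (n + δ).
k^0.57 = 0.15 / (0.001 + 0.097) = 0.15 / 0.098 = 1.5306
k* = 1.5306^(1/0.57) ≈ 2.1102
y* = (k*)^α = 2.1102^0.43 ≈ 1.3787
c* = (1 − s)·y* = (1 − 0.15) × 1.3787 ≈ 1.1719

c* = 1.17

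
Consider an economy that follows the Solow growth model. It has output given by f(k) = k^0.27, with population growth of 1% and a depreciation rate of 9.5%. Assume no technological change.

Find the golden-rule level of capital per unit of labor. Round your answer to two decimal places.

k_gold ≈ 3.65

The golden rule sets f'(k) = n + δ, i.e. α·k^(α−1) = n + δ.
So k^(1−α) = α / (n + δ) = 0.27 / 0.105 = 2.5714.
k_gold = 2.5714^(1/0.73) ≈ 3.6465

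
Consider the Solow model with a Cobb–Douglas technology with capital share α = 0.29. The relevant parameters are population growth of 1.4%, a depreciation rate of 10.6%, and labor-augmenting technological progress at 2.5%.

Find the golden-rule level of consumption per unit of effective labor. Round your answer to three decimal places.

c_gold ≈ 0.942

At the golden rule, f'(k) = n + g + δ, so α·k^(α−1) = n + g + δ and k_gold = (α/(n + g + δ))^(1/(1−α)).
k_gold = (0.29/0.145)^(1/0.71) = 2.0000^1.4085 ≈ 2.6546
c_gold = f(k_gold) − (n + g + δ)·k_gold = 1.3273 − 0.145×2.6546 ≈ 0.9424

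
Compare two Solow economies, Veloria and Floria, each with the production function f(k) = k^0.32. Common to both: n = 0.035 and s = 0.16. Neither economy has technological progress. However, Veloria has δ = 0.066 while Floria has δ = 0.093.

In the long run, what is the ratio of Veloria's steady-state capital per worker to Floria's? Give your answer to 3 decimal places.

Steady-state k* = [s/(n + δ)]^(1/(1−α)), so the ratio is [ (s_V/(n + δ)_V) / (s_F/(n + δ)_F) ]^1.4706.
s_V/(n + δ)_V = 0.16/0.101 = 1.5842; s_F/(n + δ)_F = 0.16/0.128 = 1.2500.
Ratio = (1.5842/1.2500)^1.4706 = 1.2674^1.4706 ≈ 1.4169

ratio ≈ 1.417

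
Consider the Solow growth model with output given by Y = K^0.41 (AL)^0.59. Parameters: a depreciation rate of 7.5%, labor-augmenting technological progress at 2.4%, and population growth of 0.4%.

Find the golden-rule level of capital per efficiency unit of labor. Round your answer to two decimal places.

k_gold ≈ 10.40

The golden rule sets f'(k) = n + g + δ, i.e. α·k^(α−1) = n + g + δ.
So k^(1−α) = α / (n + g + δ) = 0.41 / 0.103 = 3.9806.
k_gold = 3.9806^(1/0.59) ≈ 10.3959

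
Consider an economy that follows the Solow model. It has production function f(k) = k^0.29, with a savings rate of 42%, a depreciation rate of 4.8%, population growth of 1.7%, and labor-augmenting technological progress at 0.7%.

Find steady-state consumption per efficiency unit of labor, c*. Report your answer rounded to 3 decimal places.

At the steady state, Δk = 0, so s·k^α = (n + g + δ)·k.
Rearranging, k^(1−α) = s / (n + g + δ).
k^0.71 = 0.42 / (0.017 + 0.007 + 0.048) = 0.42 / 0.072 = 5.8333
k* = 5.8333^(1/0.71) ≈ 11.9882
y* = (k*)^α = 11.9882^0.29 ≈ 2.0551
c* = (1 − s)·y* = (1 − 0.42) × 2.0551 ≈ 1.1920

c* = 1.192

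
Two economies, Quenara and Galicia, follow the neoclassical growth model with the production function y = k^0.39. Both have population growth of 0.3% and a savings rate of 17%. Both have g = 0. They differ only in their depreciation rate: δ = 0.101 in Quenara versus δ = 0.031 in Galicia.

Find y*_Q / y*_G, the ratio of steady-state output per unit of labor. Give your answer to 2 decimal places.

ratio ≈ 0.49

Steady-state y* = [s/(n + δ)]^(α/(1−α)), so the ratio is [ (s_Q/(n + δ)_Q) / (s_G/(n + δ)_G) ]^0.6393.
s_Q/(n + δ)_Q = 0.17/0.104 = 1.6346; s_G/(n + δ)_G = 0.17/0.034 = 5.0000.
Ratio = (1.6346/5.0000)^0.6393 = 0.3269^0.6393 ≈ 0.4893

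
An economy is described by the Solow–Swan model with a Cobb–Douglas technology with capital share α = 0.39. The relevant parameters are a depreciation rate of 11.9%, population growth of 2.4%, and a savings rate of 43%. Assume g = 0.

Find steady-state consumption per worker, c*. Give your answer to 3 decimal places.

In steady state, investment equals break-even investment: s·k^α = (n + δ)·k.
Dividing both sides by k: k^(1−α) = s / (n + δ).
k^0.61 = 0.43 / (0.024 + 0.119) = 0.43 / 0.143 = 3.0070
k* = 3.0070^(1/0.61) ≈ 6.0789
y* = (k*)^α = 6.0789^0.39 ≈ 2.0216
c* = (1 − s)·y* = (1 − 0.43) × 2.0216 ≈ 1.1523

c* = 1.152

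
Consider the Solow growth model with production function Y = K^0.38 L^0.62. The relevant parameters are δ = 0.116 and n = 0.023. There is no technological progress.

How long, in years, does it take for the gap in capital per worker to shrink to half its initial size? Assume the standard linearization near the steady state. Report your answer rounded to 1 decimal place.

Near the steady state the convergence rate is λ = (1 − α)(n + δ).
λ = (1 − 0.38) × 0.139 = 0.62 × 0.139 = 0.08618
Half-life = ln 2 / λ = 0.6931 / 0.08618 ≈ 8.04 years

about 8.0 years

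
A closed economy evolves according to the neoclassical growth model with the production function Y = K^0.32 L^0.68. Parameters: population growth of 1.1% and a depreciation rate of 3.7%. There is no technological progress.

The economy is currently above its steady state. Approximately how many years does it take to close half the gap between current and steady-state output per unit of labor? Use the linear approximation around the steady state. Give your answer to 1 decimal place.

about 21.2 years

Near the steady state the convergence rate is λ = (1 − α)(n + δ).
λ = (1 − 0.32) × 0.048 = 0.68 × 0.048 = 0.03264
Half-life = ln 2 / λ = 0.6931 / 0.03264 ≈ 21.23 years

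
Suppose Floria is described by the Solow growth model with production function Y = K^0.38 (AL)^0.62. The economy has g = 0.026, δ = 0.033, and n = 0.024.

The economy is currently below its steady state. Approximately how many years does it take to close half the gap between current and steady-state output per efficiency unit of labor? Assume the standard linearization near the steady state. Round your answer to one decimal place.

half-life ≈ 13.5 years

Near the steady state the convergence rate is λ = (1 − α)(n + g + δ).
λ = (1 − 0.38) × 0.083 = 0.62 × 0.083 = 0.05146
Half-life = ln 2 / λ = 0.6931 / 0.05146 ≈ 13.47 years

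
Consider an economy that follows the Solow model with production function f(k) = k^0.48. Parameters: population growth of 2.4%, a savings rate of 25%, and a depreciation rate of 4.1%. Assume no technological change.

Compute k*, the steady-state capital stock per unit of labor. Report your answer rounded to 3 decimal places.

Steady state requires s·f(k) = (n + δ)·k, i.e. s·k^α = (n + δ)·k.
Rearranging, k^(1−α) = s / (n + δ).
k^0.52 = 0.25 / (0.024 + 0.041) = 0.25 / 0.065 = 3.8462
k* = 3.8462^(1/0.52) ≈ 13.3371

k* ≈ 13.337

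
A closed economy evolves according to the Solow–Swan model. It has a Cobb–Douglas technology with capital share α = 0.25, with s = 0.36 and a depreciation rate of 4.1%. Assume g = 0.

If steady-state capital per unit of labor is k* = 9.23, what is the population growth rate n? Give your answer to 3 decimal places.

n ≈ 0.027

At the steady state, Δk = 0, so s·k^α = (n + δ)·k.
So s / (n + δ) = (k*)^(1−α) = 9.23^0.75 = 5.2954.
Therefore n + δ = s / 5.2954 = 0.36 / 5.2954 = 0.0680, so n = 0.0680 − 0.041 = 0.0270.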